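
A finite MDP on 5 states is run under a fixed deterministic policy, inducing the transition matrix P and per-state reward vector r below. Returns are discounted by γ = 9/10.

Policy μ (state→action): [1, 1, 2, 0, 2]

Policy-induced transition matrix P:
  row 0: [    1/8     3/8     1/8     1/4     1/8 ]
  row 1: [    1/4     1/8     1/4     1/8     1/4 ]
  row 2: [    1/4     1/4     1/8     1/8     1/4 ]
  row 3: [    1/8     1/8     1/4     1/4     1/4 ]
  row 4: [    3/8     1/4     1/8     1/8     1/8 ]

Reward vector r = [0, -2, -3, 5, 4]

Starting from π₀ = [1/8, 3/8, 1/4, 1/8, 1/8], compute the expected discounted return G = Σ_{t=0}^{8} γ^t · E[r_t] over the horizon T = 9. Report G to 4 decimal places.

t=0: π = [0.1250, 0.3750, 0.2500, 0.1250, 0.1250], E[r] = -0.3750, γ^t·E[r] = -0.375000, running G = -0.375000
t=1: π = [0.2344, 0.2031, 0.1875, 0.1563, 0.2188], E[r] = 0.6875, γ^t·E[r] = 0.618750, running G = 0.243750
t=2: π = [0.2285, 0.2344, 0.1699, 0.1738, 0.1934], E[r] = 0.6641, γ^t·E[r] = 0.537891, running G = 0.781641
t=3: π = [0.2239, 0.2275, 0.1760, 0.1753, 0.1973], E[r] = 0.6824, γ^t·E[r] = 0.497450, running G = 1.279091
t=4: π = [0.2248, 0.2276, 0.1754, 0.1749, 0.1974], E[r] = 0.6826, γ^t·E[r] = 0.447845, running G = 1.726936
t=5: π = [0.2247, 0.2278, 0.1753, 0.1750, 0.1972], E[r] = 0.6822, γ^t·E[r] = 0.402844, running G = 2.129780
t=6: π = [0.2247, 0.2277, 0.1753, 0.1750, 0.1973], E[r] = 0.6823, γ^t·E[r] = 0.362602, running G = 2.492382
t=7: π = [0.2247, 0.2277, 0.1753, 0.1750, 0.1973], E[r] = 0.6823, γ^t·E[r] = 0.326340, running G = 2.818722
t=8: π = [0.2247, 0.2277, 0.1753, 0.1750, 0.1973], E[r] = 0.6823, γ^t·E[r] = 0.293705, running G = 3.112427

G = 3.1124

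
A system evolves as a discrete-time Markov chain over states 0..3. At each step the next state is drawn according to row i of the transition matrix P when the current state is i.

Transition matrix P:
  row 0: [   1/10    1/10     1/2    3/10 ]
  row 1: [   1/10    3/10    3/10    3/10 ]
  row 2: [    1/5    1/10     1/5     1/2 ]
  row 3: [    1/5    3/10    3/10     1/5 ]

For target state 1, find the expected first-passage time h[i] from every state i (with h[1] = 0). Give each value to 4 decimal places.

First-step conditioning: h[1] = 0; for i ≠ 1, h[i] = 1 + Σ_k P[i][k]·h[k].
  h[0] = 1 + 1/10·h[0] + 1/2·h[2] + 3/10·h[3]
  h[2] = 1 + 1/5·h[0] + 1/5·h[2] + 1/2·h[3]
  h[3] = 1 + 1/5·h[0] + 3/10·h[2] + 1/5·h[3]
Solving the 3×3 linear system over states ≠ 1 gives exactly h = [6, 0, 286/49, 242/49] (h[1] = 0 is the target).

h = [6.0000, 0.0000, 5.8367, 4.9388]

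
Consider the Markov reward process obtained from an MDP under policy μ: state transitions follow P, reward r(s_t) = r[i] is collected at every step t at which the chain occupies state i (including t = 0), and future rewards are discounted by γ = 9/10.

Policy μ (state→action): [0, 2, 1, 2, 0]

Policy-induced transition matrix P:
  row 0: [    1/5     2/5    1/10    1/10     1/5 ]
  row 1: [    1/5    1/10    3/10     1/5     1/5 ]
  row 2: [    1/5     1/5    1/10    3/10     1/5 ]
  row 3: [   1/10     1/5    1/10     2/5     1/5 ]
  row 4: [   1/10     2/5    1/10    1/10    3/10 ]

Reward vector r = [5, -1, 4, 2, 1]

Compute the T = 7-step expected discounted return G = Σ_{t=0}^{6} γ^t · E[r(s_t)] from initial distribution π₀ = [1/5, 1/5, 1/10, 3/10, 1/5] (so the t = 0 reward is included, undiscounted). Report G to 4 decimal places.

G = 9.5121

t=0: π = [0.2000, 0.2000, 0.1000, 0.3000, 0.2000], E[r] = 2.0000, γ^t·E[r] = 2.000000, running G = 2.000000
t=1: π = [0.1500, 0.2600, 0.1400, 0.2300, 0.2200], E[r] = 1.7300, γ^t·E[r] = 1.557000, running G = 3.557000
t=2: π = [0.1550, 0.2480, 0.1520, 0.2230, 0.2220], E[r] = 1.8030, γ^t·E[r] = 1.460430, running G = 5.017430
t=3: π = [0.1555, 0.2506, 0.1496, 0.2221, 0.2222], E[r] = 1.7917, γ^t·E[r] = 1.306149, running G = 6.323579
t=4: π = [0.1556, 0.2505, 0.1501, 0.2216, 0.2222], E[r] = 1.7933, γ^t·E[r] = 1.176578, running G = 7.500157
t=5: π = [0.1556, 0.2505, 0.1501, 0.2216, 0.2222], E[r] = 1.7933, γ^t·E[r] = 1.058920, running G = 8.559077
t=6: π = [0.1556, 0.2505, 0.1501, 0.2215, 0.2222], E[r] = 1.7933, γ^t·E[r] = 0.953032, running G = 9.512110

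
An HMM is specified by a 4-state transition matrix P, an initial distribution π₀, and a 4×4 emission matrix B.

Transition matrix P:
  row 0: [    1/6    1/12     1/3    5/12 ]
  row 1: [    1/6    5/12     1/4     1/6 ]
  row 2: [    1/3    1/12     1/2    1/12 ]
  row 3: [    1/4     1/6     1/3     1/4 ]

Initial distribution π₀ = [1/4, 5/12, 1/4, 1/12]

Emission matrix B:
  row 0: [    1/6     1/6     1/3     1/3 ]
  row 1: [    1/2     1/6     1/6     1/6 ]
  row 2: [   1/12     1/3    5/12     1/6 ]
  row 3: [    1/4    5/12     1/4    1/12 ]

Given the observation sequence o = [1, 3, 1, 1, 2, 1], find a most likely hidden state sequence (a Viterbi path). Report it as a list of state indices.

t=0: δ = [4.167e-02, 6.944e-02, 8.333e-02, 3.472e-02]  (obs o_0=1)
t=1: δ = [9.259e-03, 4.823e-03, 6.944e-03, 1.447e-03]  ψ = [2, 1, 2, 0]  (obs o_1=3)
t=2: δ = [3.858e-04, 3.349e-04, 1.157e-03, 1.608e-03]  ψ = [2, 1, 2, 0]  (obs o_2=1)
t=3: δ = [6.698e-05, 4.465e-05, 1.929e-04, 1.674e-04]  ψ = [3, 3, 2, 3]  (obs o_3=1)
t=4: δ = [2.143e-05, 4.651e-06, 4.019e-05, 1.047e-05]  ψ = [2, 3, 2, 3]  (obs o_4=2)
t=5: δ = [2.233e-06, 5.582e-07, 6.698e-06, 3.721e-06]  ψ = [2, 2, 2, 0]  (obs o_5=1)
backtrack: best end state = 2; path = [2, 2, 2, 2, 2, 2]

path = [2, 2, 2, 2, 2, 2]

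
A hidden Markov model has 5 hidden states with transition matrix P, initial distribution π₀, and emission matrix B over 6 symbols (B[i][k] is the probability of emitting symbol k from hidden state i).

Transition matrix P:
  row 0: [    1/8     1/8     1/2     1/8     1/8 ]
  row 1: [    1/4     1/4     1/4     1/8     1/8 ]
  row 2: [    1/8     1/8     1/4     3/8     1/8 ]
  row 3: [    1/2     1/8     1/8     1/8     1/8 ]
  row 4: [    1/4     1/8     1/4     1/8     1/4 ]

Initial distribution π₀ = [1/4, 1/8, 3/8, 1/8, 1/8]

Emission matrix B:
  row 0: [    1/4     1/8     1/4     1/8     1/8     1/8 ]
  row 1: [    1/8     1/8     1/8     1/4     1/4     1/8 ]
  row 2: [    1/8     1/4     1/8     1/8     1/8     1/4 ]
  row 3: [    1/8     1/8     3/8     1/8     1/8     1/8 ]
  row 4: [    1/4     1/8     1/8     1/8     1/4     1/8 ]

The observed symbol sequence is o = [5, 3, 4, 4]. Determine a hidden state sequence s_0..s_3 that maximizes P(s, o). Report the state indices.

path = [2, 3, 0, 2]

t=0: δ = [3.125e-02, 1.562e-02, 9.375e-02, 1.562e-02, 1.562e-02]  (obs o_0=5)
t=1: δ = [1.465e-03, 2.930e-03, 2.930e-03, 4.395e-03, 1.465e-03]  ψ = [2, 2, 2, 2, 2]  (obs o_1=3)
t=2: δ = [2.747e-04, 1.831e-04, 9.155e-05, 1.373e-04, 1.373e-04]  ψ = [3, 1, 0, 2, 3]  (obs o_2=4)
t=3: δ = [8.583e-06, 1.144e-05, 1.717e-05, 4.292e-06, 8.583e-06]  ψ = [3, 1, 0, 0, 0]  (obs o_3=4)
backtrack: best end state = 2; path = [2, 3, 0, 2]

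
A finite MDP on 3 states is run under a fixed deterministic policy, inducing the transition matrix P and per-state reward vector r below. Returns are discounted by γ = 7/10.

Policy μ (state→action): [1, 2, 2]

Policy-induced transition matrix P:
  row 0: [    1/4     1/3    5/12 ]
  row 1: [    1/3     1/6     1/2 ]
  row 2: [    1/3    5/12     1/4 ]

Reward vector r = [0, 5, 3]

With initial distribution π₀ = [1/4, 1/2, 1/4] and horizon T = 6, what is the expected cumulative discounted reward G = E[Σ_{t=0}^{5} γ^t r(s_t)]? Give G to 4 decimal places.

t=0: π = [0.2500, 0.5000, 0.2500], E[r] = 3.2500, γ^t·E[r] = 3.250000, running G = 3.250000
t=1: π = [0.3125, 0.2708, 0.4167], E[r] = 2.6042, γ^t·E[r] = 1.822917, running G = 5.072917
t=2: π = [0.3073, 0.3229, 0.3698], E[r] = 2.7240, γ^t·E[r] = 1.334740, running G = 6.407656
t=3: π = [0.3077, 0.3103, 0.3819], E[r] = 2.6975, γ^t·E[r] = 0.925237, running G = 7.332893
t=4: π = [0.3077, 0.3134, 0.3789], E[r] = 2.7038, γ^t·E[r] = 0.649185, running G = 7.982078
t=5: π = [0.3077, 0.3127, 0.3796], E[r] = 2.7023, γ^t·E[r] = 0.454168, running G = 8.436246

G = 8.4362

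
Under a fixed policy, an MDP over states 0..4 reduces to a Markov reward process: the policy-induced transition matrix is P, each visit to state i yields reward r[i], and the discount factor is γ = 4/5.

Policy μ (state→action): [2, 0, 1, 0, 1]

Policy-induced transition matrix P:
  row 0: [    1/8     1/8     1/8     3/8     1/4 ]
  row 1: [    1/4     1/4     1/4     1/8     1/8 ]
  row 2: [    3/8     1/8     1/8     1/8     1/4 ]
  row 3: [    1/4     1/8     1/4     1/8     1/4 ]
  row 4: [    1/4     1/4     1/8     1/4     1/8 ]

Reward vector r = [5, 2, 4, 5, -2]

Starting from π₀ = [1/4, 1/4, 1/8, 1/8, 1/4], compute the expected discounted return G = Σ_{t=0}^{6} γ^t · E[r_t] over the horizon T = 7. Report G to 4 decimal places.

t=0: π = [0.2500, 0.2500, 0.1250, 0.1250, 0.2500], E[r] = 2.3750, γ^t·E[r] = 2.375000, running G = 2.375000
t=1: π = [0.2344, 0.1875, 0.1719, 0.2188, 0.1875], E[r] = 2.9531, γ^t·E[r] = 2.362500, running G = 4.737500
t=2: π = [0.2422, 0.1719, 0.1758, 0.2070, 0.2031], E[r] = 2.8867, γ^t·E[r] = 1.847500, running G = 6.585000
t=3: π = [0.2417, 0.1719, 0.1724, 0.2109, 0.2031], E[r] = 2.8901, γ^t·E[r] = 1.479750, running G = 8.064750
t=4: π = [0.2413, 0.1719, 0.1729, 0.2108, 0.2031], E[r] = 2.8896, γ^t·E[r] = 1.183600, running G = 9.248350
t=5: π = [0.2414, 0.1719, 0.1728, 0.2107, 0.2031], E[r] = 2.8897, γ^t·E[r] = 0.946885, running G = 10.195235
t=6: π = [0.2414, 0.1719, 0.1728, 0.2108, 0.2031], E[r] = 2.8897, γ^t·E[r] = 0.757511, running G = 10.952746

G = 10.9527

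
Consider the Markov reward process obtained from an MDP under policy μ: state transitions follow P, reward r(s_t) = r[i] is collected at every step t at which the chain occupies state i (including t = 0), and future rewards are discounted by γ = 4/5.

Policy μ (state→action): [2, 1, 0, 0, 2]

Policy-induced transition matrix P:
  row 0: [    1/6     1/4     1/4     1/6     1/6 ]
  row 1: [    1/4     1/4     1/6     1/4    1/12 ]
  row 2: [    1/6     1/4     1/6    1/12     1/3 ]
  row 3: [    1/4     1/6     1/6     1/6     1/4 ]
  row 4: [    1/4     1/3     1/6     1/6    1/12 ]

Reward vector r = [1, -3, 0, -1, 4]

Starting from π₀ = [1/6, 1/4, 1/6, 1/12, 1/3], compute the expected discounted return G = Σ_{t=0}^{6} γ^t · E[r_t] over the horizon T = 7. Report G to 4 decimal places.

G = 0.5439

t=0: π = [0.1667, 0.2500, 0.1667, 0.0833, 0.3333], E[r] = 0.6667, γ^t·E[r] = 0.666667, running G = 0.666667
t=1: π = [0.2222, 0.2708, 0.1806, 0.1736, 0.1528], E[r] = -0.1528, γ^t·E[r] = -0.122222, running G = 0.544444
t=2: π = [0.2164, 0.2483, 0.1852, 0.1742, 0.1759], E[r] = 0.0012, γ^t·E[r] = 0.000741, running G = 0.545185
t=3: π = [0.2165, 0.2501, 0.1847, 0.1719, 0.1767], E[r] = 0.0010, γ^t·E[r] = 0.000494, running G = 0.545679
t=4: π = [0.2166, 0.2504, 0.1847, 0.1721, 0.1762], E[r] = -0.0019, γ^t·E[r] = -0.000787, running G = 0.544892
t=5: π = [0.2166, 0.2503, 0.1847, 0.1721, 0.1762], E[r] = -0.0016, γ^t·E[r] = -0.000532, running G = 0.544360
t=6: π = [0.2166, 0.2503, 0.1847, 0.1721, 0.1762], E[r] = -0.0016, γ^t·E[r] = -0.000421, running G = 0.543939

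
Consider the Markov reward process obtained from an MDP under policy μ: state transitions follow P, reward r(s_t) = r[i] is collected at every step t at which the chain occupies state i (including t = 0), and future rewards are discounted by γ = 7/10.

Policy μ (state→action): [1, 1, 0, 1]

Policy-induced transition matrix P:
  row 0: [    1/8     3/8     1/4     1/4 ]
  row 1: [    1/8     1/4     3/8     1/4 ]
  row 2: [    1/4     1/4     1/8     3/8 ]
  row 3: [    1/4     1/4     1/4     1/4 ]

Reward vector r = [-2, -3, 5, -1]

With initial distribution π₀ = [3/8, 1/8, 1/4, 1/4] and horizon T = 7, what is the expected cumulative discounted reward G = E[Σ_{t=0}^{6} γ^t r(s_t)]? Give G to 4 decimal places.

t=0: π = [0.3750, 0.1250, 0.2500, 0.2500], E[r] = -0.1250, γ^t·E[r] = -0.125000, running G = -0.125000
t=1: π = [0.1875, 0.2969, 0.2344, 0.2813], E[r] = -0.3750, γ^t·E[r] = -0.262500, running G = -0.387500
t=2: π = [0.1895, 0.2734, 0.2578, 0.2793], E[r] = -0.1895, γ^t·E[r] = -0.092832, running G = -0.480332
t=3: π = [0.1921, 0.2737, 0.2520, 0.2822], E[r] = -0.2278, γ^t·E[r] = -0.078130, running G = -0.558462
t=4: π = [0.1918, 0.2740, 0.2527, 0.2815], E[r] = -0.2235, γ^t·E[r] = -0.053665, running G = -0.612127
t=5: π = [0.1918, 0.2740, 0.2527, 0.2816], E[r] = -0.2237, γ^t·E[r] = -0.037605, running G = -0.649731
t=6: π = [0.1918, 0.2740, 0.2527, 0.2816], E[r] = -0.2237, γ^t·E[r] = -0.026323, running G = -0.676054

G = -0.6761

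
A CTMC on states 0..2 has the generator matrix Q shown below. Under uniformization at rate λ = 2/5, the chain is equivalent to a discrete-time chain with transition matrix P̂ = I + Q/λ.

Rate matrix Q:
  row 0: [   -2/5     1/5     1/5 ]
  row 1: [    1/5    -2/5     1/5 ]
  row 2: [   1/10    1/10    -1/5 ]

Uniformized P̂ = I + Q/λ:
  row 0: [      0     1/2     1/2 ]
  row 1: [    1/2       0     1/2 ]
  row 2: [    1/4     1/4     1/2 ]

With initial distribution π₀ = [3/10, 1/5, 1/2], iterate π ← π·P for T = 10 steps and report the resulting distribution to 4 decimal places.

t=0: π = [0.3000, 0.2000, 0.5000]
t=1: π = [0.2250, 0.2750, 0.5000]
t=2: π = [0.2625, 0.2375, 0.5000]
t=3: π = [0.2438, 0.2563, 0.5000]
t=4: π = [0.2531, 0.2469, 0.5000]
t=5: π = [0.2484, 0.2516, 0.5000]
t=6: π = [0.2508, 0.2492, 0.5000]
t=7: π = [0.2496, 0.2504, 0.5000]
t=8: π = [0.2502, 0.2498, 0.5000]
t=9: π = [0.2499, 0.2501, 0.5000]
t=10: π = [0.2500, 0.2500, 0.5000]

π = [0.2500, 0.2500, 0.5000]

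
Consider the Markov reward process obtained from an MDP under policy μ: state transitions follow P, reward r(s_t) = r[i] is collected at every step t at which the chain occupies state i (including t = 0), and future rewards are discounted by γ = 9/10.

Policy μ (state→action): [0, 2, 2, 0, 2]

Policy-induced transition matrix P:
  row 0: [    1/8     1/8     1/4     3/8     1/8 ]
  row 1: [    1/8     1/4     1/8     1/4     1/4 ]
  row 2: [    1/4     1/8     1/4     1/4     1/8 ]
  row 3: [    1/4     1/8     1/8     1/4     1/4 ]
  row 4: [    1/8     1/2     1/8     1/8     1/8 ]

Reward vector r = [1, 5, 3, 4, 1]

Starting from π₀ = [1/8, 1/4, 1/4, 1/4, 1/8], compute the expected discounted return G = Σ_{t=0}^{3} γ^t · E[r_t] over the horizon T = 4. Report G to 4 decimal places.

t=0: π = [0.1250, 0.2500, 0.2500, 0.2500, 0.1250], E[r] = 3.2500, γ^t·E[r] = 3.250000, running G = 3.250000
t=1: π = [0.1875, 0.2031, 0.1719, 0.2500, 0.1875], E[r] = 2.9063, γ^t·E[r] = 2.615625, running G = 5.865625
t=2: π = [0.1777, 0.2207, 0.1699, 0.2500, 0.1816], E[r] = 2.9727, γ^t·E[r] = 2.407852, running G = 8.273477
t=3: π = [0.1775, 0.2207, 0.1685, 0.2495, 0.1838], E[r] = 2.9683, γ^t·E[r] = 2.163863, running G = 10.437339

G = 10.4373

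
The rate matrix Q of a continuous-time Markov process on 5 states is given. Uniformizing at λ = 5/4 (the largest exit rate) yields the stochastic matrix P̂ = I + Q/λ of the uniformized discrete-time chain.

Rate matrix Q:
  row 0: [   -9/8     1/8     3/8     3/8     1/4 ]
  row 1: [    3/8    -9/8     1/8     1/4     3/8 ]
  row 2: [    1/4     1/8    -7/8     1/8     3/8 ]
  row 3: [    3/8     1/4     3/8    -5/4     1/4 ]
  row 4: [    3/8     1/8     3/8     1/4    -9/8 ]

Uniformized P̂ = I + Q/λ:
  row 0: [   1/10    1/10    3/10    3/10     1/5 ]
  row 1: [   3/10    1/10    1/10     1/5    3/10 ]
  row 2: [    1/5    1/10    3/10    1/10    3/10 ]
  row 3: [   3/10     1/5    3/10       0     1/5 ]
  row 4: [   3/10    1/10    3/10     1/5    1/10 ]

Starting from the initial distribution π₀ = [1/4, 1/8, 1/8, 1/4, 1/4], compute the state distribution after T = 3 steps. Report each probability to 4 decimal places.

t=0: π = [0.2500, 0.1250, 0.1250, 0.2500, 0.2500]
t=1: π = [0.2375, 0.1250, 0.2750, 0.1625, 0.2000]
t=2: π = [0.2250, 0.1163, 0.2750, 0.1638, 0.2200]
t=3: π = [0.2275, 0.1164, 0.2768, 0.1623, 0.2171]

π = [0.2275, 0.1164, 0.2768, 0.1623, 0.2171]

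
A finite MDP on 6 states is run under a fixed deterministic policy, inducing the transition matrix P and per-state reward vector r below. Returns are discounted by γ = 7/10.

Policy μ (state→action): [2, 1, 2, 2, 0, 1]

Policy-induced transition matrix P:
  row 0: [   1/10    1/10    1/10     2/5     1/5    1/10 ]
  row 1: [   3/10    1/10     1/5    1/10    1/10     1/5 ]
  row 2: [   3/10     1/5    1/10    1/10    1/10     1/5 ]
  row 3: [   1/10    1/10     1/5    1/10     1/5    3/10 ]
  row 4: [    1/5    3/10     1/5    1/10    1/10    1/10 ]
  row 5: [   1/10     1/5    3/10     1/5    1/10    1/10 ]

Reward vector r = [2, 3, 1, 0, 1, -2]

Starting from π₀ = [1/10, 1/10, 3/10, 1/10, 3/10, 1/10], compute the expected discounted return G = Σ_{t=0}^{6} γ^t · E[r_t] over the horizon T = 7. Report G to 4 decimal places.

t=0: π = [0.1000, 0.1000, 0.3000, 0.1000, 0.3000, 0.1000], E[r] = 0.9000, γ^t·E[r] = 0.900000, running G = 0.900000
t=1: π = [0.2100, 0.2000, 0.1700, 0.1400, 0.1200, 0.1600], E[r] = 0.9900, γ^t·E[r] = 0.693000, running G = 1.593000
t=2: π = [0.1860, 0.1570, 0.1780, 0.1790, 0.1350, 0.1650], E[r] = 0.8260, γ^t·E[r] = 0.404740, running G = 1.997740
t=3: π = [0.1805, 0.1613, 0.1801, 0.1723, 0.1365, 0.1693], E[r] = 0.8229, γ^t·E[r] = 0.282255, running G = 2.279995
t=4: π = [0.1819, 0.1622, 0.1809, 0.1711, 0.1353, 0.1686], E[r] = 0.8295, γ^t·E[r] = 0.199170, running G = 2.479165
t=5: π = [0.1822, 0.1620, 0.1806, 0.1714, 0.1353, 0.1685], E[r] = 0.8291, γ^t·E[r] = 0.139353, running G = 2.618518
t=6: π = [0.1820, 0.1620, 0.1806, 0.1715, 0.1354, 0.1685], E[r] = 0.8289, γ^t·E[r] = 0.097514, running G = 2.716031

G = 2.7160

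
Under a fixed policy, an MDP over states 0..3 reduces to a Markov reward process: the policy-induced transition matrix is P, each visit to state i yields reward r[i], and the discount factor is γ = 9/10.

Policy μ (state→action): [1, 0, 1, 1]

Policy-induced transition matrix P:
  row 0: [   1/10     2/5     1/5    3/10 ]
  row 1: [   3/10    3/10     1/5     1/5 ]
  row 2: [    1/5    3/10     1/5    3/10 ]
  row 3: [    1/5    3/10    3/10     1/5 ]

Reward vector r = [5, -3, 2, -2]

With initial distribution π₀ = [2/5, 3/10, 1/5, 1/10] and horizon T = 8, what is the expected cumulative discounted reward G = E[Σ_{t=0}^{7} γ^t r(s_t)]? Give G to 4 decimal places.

G = 1.3754

t=0: π = [0.4000, 0.3000, 0.2000, 0.1000], E[r] = 1.3000, γ^t·E[r] = 1.300000, running G = 1.300000
t=1: π = [0.1900, 0.3400, 0.2100, 0.2600], E[r] = -0.1700, γ^t·E[r] = -0.153000, running G = 1.147000
t=2: π = [0.2150, 0.3190, 0.2260, 0.2400], E[r] = 0.0900, γ^t·E[r] = 0.072900, running G = 1.219900
t=3: π = [0.2104, 0.3215, 0.2240, 0.2441], E[r] = 0.0473, γ^t·E[r] = 0.034482, running G = 1.254382
t=4: π = [0.2111, 0.3210, 0.2244, 0.2434], E[r] = 0.0544, γ^t·E[r] = 0.035672, running G = 1.290054
t=5: π = [0.2110, 0.3211, 0.2243, 0.2436], E[r] = 0.0532, γ^t·E[r] = 0.031424, running G = 1.321477
t=6: π = [0.2110, 0.3211, 0.2244, 0.2435], E[r] = 0.0534, γ^t·E[r] = 0.028381, running G = 1.349859
t=7: π = [0.2110, 0.3211, 0.2244, 0.2435], E[r] = 0.0534, γ^t·E[r] = 0.025528, running G = 1.375387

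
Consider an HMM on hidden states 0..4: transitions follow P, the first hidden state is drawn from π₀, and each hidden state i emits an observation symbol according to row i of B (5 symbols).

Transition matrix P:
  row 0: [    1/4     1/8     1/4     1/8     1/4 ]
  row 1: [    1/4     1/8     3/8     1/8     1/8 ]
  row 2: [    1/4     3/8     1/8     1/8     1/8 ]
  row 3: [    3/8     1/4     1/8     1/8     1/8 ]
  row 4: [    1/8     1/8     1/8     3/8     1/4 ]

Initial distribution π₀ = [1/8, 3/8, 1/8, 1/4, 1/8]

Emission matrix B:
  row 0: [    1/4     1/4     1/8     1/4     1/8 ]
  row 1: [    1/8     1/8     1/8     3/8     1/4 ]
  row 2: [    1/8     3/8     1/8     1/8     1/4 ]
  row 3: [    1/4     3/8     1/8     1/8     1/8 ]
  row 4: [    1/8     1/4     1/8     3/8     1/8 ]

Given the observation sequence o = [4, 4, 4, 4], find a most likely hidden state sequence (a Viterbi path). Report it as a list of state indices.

path = [1, 2, 1, 2]

t=0: δ = [1.562e-02, 9.375e-02, 3.125e-02, 3.125e-02, 1.562e-02]  (obs o_0=4)
t=1: δ = [2.930e-03, 2.930e-03, 8.789e-03, 1.465e-03, 1.465e-03]  ψ = [1, 1, 1, 1, 1]  (obs o_1=4)
t=2: δ = [2.747e-04, 8.240e-04, 2.747e-04, 1.373e-04, 1.373e-04]  ψ = [2, 2, 1, 2, 2]  (obs o_2=4)
t=3: δ = [2.575e-05, 2.575e-05, 7.725e-05, 1.287e-05, 1.287e-05]  ψ = [1, 1, 1, 1, 1]  (obs o_3=4)
backtrack: best end state = 2; path = [1, 2, 1, 2]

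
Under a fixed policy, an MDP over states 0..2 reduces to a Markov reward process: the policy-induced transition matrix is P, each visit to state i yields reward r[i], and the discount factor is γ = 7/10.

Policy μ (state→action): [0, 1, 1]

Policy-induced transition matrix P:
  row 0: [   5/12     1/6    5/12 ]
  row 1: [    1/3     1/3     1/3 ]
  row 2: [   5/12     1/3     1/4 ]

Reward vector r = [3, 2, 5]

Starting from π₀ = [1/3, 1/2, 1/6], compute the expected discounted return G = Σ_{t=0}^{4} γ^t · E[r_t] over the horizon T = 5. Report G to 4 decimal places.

G = 8.8787

t=0: π = [0.3333, 0.5000, 0.1667], E[r] = 2.8333, γ^t·E[r] = 2.833333, running G = 2.833333
t=1: π = [0.3750, 0.2778, 0.3472], E[r] = 3.4167, γ^t·E[r] = 2.391667, running G = 5.225000
t=2: π = [0.3935, 0.2708, 0.3356], E[r] = 3.4005, γ^t·E[r] = 1.666227, running G = 6.891227
t=3: π = [0.3941, 0.2677, 0.3382], E[r] = 3.4086, γ^t·E[r] = 1.169138, running G = 8.060365
t=4: π = [0.3944, 0.2677, 0.3380], E[r] = 3.4083, γ^t·E[r] = 0.818342, running G = 8.878707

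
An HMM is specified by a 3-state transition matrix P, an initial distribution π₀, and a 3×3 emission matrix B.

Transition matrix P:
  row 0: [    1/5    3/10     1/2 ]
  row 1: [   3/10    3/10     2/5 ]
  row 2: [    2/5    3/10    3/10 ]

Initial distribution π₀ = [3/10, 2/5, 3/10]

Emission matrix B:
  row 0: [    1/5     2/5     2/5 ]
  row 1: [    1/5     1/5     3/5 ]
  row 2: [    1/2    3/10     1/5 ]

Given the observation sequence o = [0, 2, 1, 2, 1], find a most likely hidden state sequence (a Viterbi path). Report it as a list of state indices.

t=0: δ = [6.000e-02, 8.000e-02, 1.500e-01]  (obs o_0=0)
t=1: δ = [2.400e-02, 2.700e-02, 9.000e-03]  ψ = [2, 2, 2]  (obs o_1=2)
t=2: δ = [3.240e-03, 1.620e-03, 3.600e-03]  ψ = [1, 1, 0]  (obs o_2=1)
t=3: δ = [5.760e-04, 6.480e-04, 3.240e-04]  ψ = [2, 2, 0]  (obs o_3=2)
t=4: δ = [7.776e-05, 3.888e-05, 8.640e-05]  ψ = [1, 1, 0]  (obs o_4=1)
backtrack: best end state = 2; path = [2, 0, 2, 0, 2]

path = [2, 0, 2, 0, 2]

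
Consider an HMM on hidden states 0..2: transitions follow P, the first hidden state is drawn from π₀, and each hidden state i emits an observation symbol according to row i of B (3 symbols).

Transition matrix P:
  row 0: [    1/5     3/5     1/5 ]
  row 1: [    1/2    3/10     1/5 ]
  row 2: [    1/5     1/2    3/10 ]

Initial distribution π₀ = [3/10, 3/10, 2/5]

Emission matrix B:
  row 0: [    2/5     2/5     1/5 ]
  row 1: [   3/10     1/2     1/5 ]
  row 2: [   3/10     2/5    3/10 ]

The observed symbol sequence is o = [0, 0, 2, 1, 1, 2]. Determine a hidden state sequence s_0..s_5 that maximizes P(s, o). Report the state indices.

t=0: δ = [1.200e-01, 9.000e-02, 1.200e-01]  (obs o_0=0)
t=1: δ = [1.800e-02, 2.160e-02, 1.080e-02]  ψ = [1, 0, 2]  (obs o_1=0)
t=2: δ = [2.160e-03, 2.160e-03, 1.296e-03]  ψ = [1, 0, 1]  (obs o_2=2)
t=3: δ = [4.320e-04, 6.480e-04, 1.728e-04]  ψ = [1, 0, 0]  (obs o_3=1)
t=4: δ = [1.296e-04, 1.296e-04, 5.184e-05]  ψ = [1, 0, 1]  (obs o_4=1)
t=5: δ = [1.296e-05, 1.555e-05, 7.776e-06]  ψ = [1, 0, 0]  (obs o_5=2)
backtrack: best end state = 1; path = [0, 1, 0, 1, 0, 1]

path = [0, 1, 0, 1, 0, 1]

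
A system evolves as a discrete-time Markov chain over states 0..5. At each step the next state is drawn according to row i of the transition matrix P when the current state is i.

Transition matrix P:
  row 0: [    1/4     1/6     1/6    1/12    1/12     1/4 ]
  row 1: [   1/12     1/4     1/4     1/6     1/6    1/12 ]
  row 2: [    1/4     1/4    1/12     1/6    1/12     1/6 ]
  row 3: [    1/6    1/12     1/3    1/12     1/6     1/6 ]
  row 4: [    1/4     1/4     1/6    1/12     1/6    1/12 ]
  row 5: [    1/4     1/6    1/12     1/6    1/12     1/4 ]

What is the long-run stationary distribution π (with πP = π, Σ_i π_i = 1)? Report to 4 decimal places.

π = [0.2064, 0.1970, 0.1756, 0.1287, 0.1205, 0.1717]

Balance equations π_j = Σ_i π_i·P[i][j]:
  π_0 = 1/4·π_0 + 1/12·π_1 + 1/4·π_2 + 1/6·π_3 + 1/4·π_4 + 1/4·π_5
  π_1 = 1/6·π_0 + 1/4·π_1 + 1/4·π_2 + 1/12·π_3 + 1/4·π_4 + 1/6·π_5
  π_2 = 1/6·π_0 + 1/4·π_1 + 1/12·π_2 + 1/3·π_3 + 1/6·π_4 + 1/12·π_5
  π_3 = 1/12·π_0 + 1/6·π_1 + 1/6·π_2 + 1/12·π_3 + 1/12·π_4 + 1/6·π_5
  π_4 = 1/12·π_0 + 1/6·π_1 + 1/12·π_2 + 1/6·π_3 + 1/6·π_4 + 1/12·π_5
  normalize: π_0 + π_1 + π_2 + π_3 + π_4 + π_5 = 1
Solving the linear system gives exactly π = [45735/221546, 43653/221546, 19451/110773, 14256/110773, 26701/221546, 38043/221546].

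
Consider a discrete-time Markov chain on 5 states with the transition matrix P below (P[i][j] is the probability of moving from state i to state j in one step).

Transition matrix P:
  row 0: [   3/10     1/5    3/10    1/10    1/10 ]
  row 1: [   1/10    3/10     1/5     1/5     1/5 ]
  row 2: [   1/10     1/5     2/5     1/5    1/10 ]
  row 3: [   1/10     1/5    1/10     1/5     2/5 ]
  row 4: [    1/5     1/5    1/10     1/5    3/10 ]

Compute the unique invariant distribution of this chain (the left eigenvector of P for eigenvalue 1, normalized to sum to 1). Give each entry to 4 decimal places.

π = [0.1528, 0.2222, 0.2182, 0.1847, 0.2220]

Balance equations π_j = Σ_i π_i·P[i][j]:
  π_0 = 3/10·π_0 + 1/10·π_1 + 1/10·π_2 + 1/10·π_3 + 1/5·π_4
  π_1 = 1/5·π_0 + 3/10·π_1 + 1/5·π_2 + 1/5·π_3 + 1/5·π_4
  π_2 = 3/10·π_0 + 1/5·π_1 + 2/5·π_2 + 1/10·π_3 + 1/10·π_4
  π_3 = 1/10·π_0 + 1/5·π_1 + 1/5·π_2 + 1/5·π_3 + 1/5·π_4
  normalize: π_0 + π_1 + π_2 + π_3 + π_4 = 1
Solving the linear system gives exactly π = [884/5787, 2/9, 421/1929, 1069/5787, 1285/5787].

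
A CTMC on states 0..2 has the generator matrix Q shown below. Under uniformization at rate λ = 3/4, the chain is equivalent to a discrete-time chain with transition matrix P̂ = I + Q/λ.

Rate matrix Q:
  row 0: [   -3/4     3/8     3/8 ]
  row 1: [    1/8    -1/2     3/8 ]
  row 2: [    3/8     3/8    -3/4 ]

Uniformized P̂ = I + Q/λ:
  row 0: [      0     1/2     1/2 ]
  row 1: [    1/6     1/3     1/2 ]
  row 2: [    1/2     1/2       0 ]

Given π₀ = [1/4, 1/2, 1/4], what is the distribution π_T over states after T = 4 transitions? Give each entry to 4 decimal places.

π = [0.2432, 0.4286, 0.3281]

t=0: π = [0.2500, 0.5000, 0.2500]
t=1: π = [0.2083, 0.4167, 0.3750]
t=2: π = [0.2569, 0.4306, 0.3125]
t=3: π = [0.2280, 0.4282, 0.3438]
t=4: π = [0.2432, 0.4286, 0.3281]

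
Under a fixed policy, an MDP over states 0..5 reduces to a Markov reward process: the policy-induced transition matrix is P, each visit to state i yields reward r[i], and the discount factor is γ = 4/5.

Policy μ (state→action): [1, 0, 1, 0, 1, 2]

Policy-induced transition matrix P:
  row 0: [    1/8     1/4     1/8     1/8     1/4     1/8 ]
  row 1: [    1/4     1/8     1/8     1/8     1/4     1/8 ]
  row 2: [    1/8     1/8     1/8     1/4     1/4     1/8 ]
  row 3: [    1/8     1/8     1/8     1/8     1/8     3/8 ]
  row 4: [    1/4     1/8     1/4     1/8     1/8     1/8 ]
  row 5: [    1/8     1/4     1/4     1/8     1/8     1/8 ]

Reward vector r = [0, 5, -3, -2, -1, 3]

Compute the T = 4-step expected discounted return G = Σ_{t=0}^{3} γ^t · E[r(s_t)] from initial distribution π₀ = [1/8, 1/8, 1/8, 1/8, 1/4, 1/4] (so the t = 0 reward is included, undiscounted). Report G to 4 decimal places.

G = 1.1268

t=0: π = [0.1250, 0.1250, 0.1250, 0.1250, 0.2500, 0.2500], E[r] = 0.5000, γ^t·E[r] = 0.500000, running G = 0.500000
t=1: π = [0.1719, 0.1719, 0.1875, 0.1406, 0.1719, 0.1563], E[r] = 0.3125, γ^t·E[r] = 0.250000, running G = 0.750000
t=2: π = [0.1680, 0.1660, 0.1660, 0.1484, 0.1914, 0.1602], E[r] = 0.3242, γ^t·E[r] = 0.207500, running G = 0.957500
t=3: π = [0.1697, 0.1660, 0.1689, 0.1458, 0.1875, 0.1621], E[r] = 0.3306, γ^t·E[r] = 0.169250, running G = 1.126750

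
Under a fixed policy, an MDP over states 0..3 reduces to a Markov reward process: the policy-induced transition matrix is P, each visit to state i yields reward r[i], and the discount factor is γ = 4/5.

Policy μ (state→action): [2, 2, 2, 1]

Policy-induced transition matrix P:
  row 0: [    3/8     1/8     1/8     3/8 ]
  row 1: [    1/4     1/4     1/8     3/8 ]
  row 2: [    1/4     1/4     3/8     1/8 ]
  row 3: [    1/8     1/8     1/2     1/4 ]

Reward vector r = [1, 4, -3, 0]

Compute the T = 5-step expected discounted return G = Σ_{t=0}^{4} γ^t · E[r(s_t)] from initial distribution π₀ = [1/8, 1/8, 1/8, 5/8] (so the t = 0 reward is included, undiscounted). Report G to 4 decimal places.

G = 0.0915

t=0: π = [0.1250, 0.1250, 0.1250, 0.6250], E[r] = 0.2500, γ^t·E[r] = 0.250000, running G = 0.250000
t=1: π = [0.1875, 0.1563, 0.3906, 0.2656], E[r] = -0.3594, γ^t·E[r] = -0.287500, running G = -0.037500
t=2: π = [0.2402, 0.1934, 0.3223, 0.2441], E[r] = 0.0469, γ^t·E[r] = 0.030000, running G = -0.007500
t=3: π = [0.2495, 0.1895, 0.2971, 0.2639], E[r] = 0.1160, γ^t·E[r] = 0.059375, running G = 0.051875
t=4: π = [0.2482, 0.1858, 0.2982, 0.2677], E[r] = 0.0967, γ^t·E[r] = 0.039625, running G = 0.091500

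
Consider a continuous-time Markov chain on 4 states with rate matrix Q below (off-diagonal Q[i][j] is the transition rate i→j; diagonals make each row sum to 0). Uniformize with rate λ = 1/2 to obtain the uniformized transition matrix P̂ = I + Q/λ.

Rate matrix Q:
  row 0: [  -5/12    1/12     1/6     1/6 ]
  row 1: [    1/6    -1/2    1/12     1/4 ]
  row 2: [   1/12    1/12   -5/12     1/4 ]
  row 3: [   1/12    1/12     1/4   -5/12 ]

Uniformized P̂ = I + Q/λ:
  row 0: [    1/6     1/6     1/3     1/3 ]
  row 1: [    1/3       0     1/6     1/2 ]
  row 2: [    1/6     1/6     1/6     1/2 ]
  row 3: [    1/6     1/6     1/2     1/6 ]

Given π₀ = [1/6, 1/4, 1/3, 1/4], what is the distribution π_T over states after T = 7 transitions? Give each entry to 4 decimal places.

π = [0.1905, 0.1429, 0.3154, 0.3513]

t=0: π = [0.1667, 0.2500, 0.3333, 0.2500]
t=1: π = [0.2083, 0.1250, 0.2778, 0.3889]
t=2: π = [0.1875, 0.1458, 0.3310, 0.3356]
t=3: π = [0.1910, 0.1424, 0.3098, 0.3569]
t=4: π = [0.1904, 0.1429, 0.3175, 0.3492]
t=5: π = [0.1905, 0.1428, 0.3148, 0.3519]
t=6: π = [0.1905, 0.1429, 0.3157, 0.3510]
t=7: π = [0.1905, 0.1429, 0.3154, 0.3513]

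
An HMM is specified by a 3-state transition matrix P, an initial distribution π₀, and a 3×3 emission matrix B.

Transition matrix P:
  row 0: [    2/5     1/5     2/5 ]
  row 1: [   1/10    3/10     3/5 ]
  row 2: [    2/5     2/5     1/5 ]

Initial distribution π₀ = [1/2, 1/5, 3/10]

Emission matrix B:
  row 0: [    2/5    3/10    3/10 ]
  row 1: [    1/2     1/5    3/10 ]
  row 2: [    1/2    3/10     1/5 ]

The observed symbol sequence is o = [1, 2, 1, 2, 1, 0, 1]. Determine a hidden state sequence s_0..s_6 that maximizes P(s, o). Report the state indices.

t=0: δ = [1.500e-01, 4.000e-02, 9.000e-02]  (obs o_0=1)
t=1: δ = [1.800e-02, 1.080e-02, 1.200e-02]  ψ = [0, 2, 0]  (obs o_1=2)
t=2: δ = [2.160e-03, 9.600e-04, 2.160e-03]  ψ = [0, 2, 0]  (obs o_2=1)
t=3: δ = [2.592e-04, 2.592e-04, 1.728e-04]  ψ = [0, 2, 0]  (obs o_3=2)
t=4: δ = [3.110e-05, 1.555e-05, 4.666e-05]  ψ = [0, 1, 1]  (obs o_4=1)
t=5: δ = [7.465e-06, 9.331e-06, 6.221e-06]  ψ = [2, 2, 0]  (obs o_5=0)
t=6: δ = [8.958e-07, 5.599e-07, 1.680e-06]  ψ = [0, 1, 1]  (obs o_6=1)
backtrack: best end state = 2; path = [0, 0, 2, 1, 2, 1, 2]

path = [0, 0, 2, 1, 2, 1, 2]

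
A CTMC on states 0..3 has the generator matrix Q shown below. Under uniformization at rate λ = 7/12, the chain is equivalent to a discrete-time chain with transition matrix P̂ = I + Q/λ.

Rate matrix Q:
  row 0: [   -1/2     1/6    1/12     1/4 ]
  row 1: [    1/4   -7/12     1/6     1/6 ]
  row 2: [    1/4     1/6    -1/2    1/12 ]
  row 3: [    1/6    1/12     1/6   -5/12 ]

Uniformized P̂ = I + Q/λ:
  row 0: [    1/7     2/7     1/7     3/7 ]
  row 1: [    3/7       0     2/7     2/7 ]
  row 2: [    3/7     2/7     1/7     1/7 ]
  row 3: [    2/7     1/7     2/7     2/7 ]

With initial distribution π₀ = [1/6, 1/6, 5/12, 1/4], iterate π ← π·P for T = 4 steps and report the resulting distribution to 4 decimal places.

π = [0.3000, 0.1897, 0.2122, 0.2981]

t=0: π = [0.1667, 0.1667, 0.4167, 0.2500]
t=1: π = [0.3452, 0.2024, 0.2024, 0.2500]
t=2: π = [0.2942, 0.1922, 0.2075, 0.3061]
t=3: π = [0.3008, 0.1871, 0.2140, 0.2981]
t=4: π = [0.3000, 0.1897, 0.2122, 0.2981]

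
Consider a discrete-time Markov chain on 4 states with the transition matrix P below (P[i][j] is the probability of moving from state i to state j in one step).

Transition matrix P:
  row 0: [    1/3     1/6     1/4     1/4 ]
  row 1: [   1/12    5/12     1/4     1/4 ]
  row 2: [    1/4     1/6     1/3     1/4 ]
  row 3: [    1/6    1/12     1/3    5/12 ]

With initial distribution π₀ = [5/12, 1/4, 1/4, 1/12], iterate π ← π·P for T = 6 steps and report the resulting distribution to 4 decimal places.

t=0: π = [0.4167, 0.2500, 0.2500, 0.0833]
t=1: π = [0.2361, 0.2222, 0.2778, 0.2639]
t=2: π = [0.2106, 0.2002, 0.2951, 0.2940]
t=3: π = [0.2097, 0.1922, 0.2991, 0.2990]
t=4: π = [0.2105, 0.1898, 0.2998, 0.2998]
t=5: π = [0.2109, 0.1891, 0.3000, 0.3000]
t=6: π = [0.2111, 0.1890, 0.3000, 0.3000]

π = [0.2111, 0.1890, 0.3000, 0.3000]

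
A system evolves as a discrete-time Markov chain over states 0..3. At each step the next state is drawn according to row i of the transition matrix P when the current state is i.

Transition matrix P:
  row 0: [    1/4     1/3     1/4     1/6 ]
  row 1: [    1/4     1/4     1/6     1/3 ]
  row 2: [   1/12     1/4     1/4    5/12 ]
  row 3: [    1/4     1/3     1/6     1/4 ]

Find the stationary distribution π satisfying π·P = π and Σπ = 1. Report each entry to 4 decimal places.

π = [0.2164, 0.2922, 0.2015, 0.2899]

Balance equations π_j = Σ_i π_i·P[i][j]:
  π_0 = 1/4·π_0 + 1/4·π_1 + 1/12·π_2 + 1/4·π_3
  π_1 = 1/3·π_0 + 1/4·π_1 + 1/4·π_2 + 1/3·π_3
  π_2 = 1/4·π_0 + 1/6·π_1 + 1/4·π_2 + 1/6·π_3
  normalize: π_0 + π_1 + π_2 + π_3 = 1
Solving the linear system gives exactly π = [29/134, 509/1742, 27/134, 505/1742].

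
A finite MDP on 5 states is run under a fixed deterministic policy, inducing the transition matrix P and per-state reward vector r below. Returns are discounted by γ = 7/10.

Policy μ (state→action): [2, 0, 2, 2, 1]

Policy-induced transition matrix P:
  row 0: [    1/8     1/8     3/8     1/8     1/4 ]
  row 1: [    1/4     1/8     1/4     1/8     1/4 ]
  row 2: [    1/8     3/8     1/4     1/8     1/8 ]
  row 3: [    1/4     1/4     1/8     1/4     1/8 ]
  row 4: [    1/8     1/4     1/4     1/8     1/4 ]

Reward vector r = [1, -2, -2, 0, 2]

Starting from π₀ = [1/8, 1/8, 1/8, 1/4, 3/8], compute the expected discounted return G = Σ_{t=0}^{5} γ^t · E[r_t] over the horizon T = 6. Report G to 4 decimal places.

t=0: π = [0.1250, 0.1250, 0.1250, 0.2500, 0.3750], E[r] = 0.3750, γ^t·E[r] = 0.375000, running G = 0.375000
t=1: π = [0.1719, 0.2344, 0.2344, 0.1563, 0.2031], E[r] = -0.3594, γ^t·E[r] = -0.251563, running G = 0.123438
t=2: π = [0.1738, 0.2285, 0.2520, 0.1445, 0.2012], E[r] = -0.3848, γ^t·E[r] = -0.188535, running G = -0.065098
t=3: π = [0.1716, 0.2312, 0.2537, 0.1431, 0.2004], E[r] = -0.3972, γ^t·E[r] = -0.136245, running G = -0.201343
t=4: π = [0.1718, 0.2314, 0.2536, 0.1429, 0.2004], E[r] = -0.3972, γ^t·E[r] = -0.095379, running G = -0.296722
t=5: π = [0.1718, 0.2313, 0.2536, 0.1429, 0.2004], E[r] = -0.3972, γ^t·E[r] = -0.066752, running G = -0.363474

G = -0.3635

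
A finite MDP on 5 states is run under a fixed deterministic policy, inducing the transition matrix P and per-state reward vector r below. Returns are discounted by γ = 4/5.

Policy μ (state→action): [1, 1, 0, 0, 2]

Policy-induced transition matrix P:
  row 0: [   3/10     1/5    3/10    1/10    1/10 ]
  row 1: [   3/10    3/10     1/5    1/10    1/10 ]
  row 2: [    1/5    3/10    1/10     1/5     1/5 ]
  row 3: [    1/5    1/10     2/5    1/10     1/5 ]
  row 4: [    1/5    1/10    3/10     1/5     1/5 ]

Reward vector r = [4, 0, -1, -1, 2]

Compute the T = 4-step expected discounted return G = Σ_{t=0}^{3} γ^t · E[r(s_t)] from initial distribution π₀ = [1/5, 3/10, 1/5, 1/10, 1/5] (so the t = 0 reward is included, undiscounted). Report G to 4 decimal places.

t=0: π = [0.2000, 0.3000, 0.2000, 0.1000, 0.2000], E[r] = 0.9000, γ^t·E[r] = 0.900000, running G = 0.900000
t=1: π = [0.2500, 0.2200, 0.2400, 0.1400, 0.1500], E[r] = 0.9200, γ^t·E[r] = 0.736000, running G = 1.636000
t=2: π = [0.2470, 0.2170, 0.2440, 0.1390, 0.1530], E[r] = 0.9110, γ^t·E[r] = 0.583040, running G = 2.219040
t=3: π = [0.2464, 0.2169, 0.2434, 0.1397, 0.1536], E[r] = 0.9097, γ^t·E[r] = 0.465766, running G = 2.684806

G = 2.6848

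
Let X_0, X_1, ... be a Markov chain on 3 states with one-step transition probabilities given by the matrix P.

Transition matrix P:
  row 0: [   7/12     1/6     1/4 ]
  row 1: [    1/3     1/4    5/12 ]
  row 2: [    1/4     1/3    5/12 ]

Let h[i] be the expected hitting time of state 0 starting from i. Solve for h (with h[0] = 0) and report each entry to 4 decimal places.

First-step conditioning: h[0] = 0; for i ≠ 0, h[i] = 1 + Σ_k P[i][k]·h[k].
  h[1] = 1 + 1/4·h[1] + 5/12·h[2]
  h[2] = 1 + 1/3·h[1] + 5/12·h[2]
Solving the 2×2 linear system over states ≠ 0 gives exactly h = [0, 144/43, 156/43] (h[0] = 0 is the target).

h = [0.0000, 3.3488, 3.6279]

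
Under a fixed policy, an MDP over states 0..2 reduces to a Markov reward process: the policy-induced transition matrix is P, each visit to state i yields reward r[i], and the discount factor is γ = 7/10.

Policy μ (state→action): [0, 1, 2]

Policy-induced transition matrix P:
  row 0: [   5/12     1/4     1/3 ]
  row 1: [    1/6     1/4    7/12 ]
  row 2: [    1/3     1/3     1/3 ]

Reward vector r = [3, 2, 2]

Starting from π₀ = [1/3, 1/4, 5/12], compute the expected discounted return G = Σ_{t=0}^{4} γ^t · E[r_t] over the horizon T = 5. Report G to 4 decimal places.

G = 6.4383

t=0: π = [0.3333, 0.2500, 0.4167], E[r] = 2.3333, γ^t·E[r] = 2.333333, running G = 2.333333
t=1: π = [0.3194, 0.2847, 0.3958], E[r] = 2.3194, γ^t·E[r] = 1.623611, running G = 3.956944
t=2: π = [0.3125, 0.2830, 0.4045], E[r] = 2.3125, γ^t·E[r] = 1.133125, running G = 5.090069
t=3: π = [0.3122, 0.2837, 0.4041], E[r] = 2.3122, γ^t·E[r] = 0.793088, running G = 5.883158
t=4: π = [0.3121, 0.2837, 0.4043], E[r] = 2.3121, γ^t·E[r] = 0.555127, running G = 6.438285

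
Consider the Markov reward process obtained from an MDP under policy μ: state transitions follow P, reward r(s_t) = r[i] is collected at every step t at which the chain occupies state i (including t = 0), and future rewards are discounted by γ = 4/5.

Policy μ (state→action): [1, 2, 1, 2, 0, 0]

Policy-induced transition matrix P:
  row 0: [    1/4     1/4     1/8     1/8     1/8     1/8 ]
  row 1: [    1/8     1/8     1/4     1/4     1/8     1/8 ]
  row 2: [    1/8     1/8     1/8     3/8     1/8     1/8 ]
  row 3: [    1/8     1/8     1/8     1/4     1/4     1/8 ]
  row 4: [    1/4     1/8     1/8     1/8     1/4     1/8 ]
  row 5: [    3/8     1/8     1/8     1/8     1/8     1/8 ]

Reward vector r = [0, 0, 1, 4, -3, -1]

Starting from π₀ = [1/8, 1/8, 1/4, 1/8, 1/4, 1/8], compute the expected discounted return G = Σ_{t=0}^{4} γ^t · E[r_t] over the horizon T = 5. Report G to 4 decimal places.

G = 0.6750

t=0: π = [0.1250, 0.1250, 0.2500, 0.1250, 0.2500, 0.1250], E[r] = -0.1250, γ^t·E[r] = -0.125000, running G = -0.125000
t=1: π = [0.2031, 0.1406, 0.1406, 0.2188, 0.1719, 0.1250], E[r] = 0.3750, γ^t·E[r] = 0.300000, running G = 0.175000
t=2: π = [0.2031, 0.1504, 0.1426, 0.2051, 0.1738, 0.1250], E[r] = 0.3164, γ^t·E[r] = 0.202500, running G = 0.377500
t=3: π = [0.2034, 0.1504, 0.1438, 0.2051, 0.1724, 0.1250], E[r] = 0.3220, γ^t·E[r] = 0.164875, running G = 0.542375
t=4: π = [0.2032, 0.1504, 0.1438, 0.2054, 0.1722, 0.1250], E[r] = 0.3238, γ^t·E[r] = 0.132625, running G = 0.675000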